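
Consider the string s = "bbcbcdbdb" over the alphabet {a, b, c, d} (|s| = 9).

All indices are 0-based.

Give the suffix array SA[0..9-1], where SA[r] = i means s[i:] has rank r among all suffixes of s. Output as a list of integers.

[8, 0, 1, 3, 6, 2, 4, 7, 5]

rank | idx | suffix
   0 |   8 | b
   1 |   0 | bbcbcdbdb
   2 |   1 | bcbcdbdb
   3 |   3 | bcdbdb
   4 |   6 | bdb
   5 |   2 | cbcdbdb
   6 |   4 | cdbdb
   7 |   7 | db
   8 |   5 | dbdb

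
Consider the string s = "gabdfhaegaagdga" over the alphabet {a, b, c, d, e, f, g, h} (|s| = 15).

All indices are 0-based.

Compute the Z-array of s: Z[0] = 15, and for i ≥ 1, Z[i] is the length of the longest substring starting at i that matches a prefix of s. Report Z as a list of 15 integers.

[15, 0, 0, 0, 0, 0, 0, 0, 2, 0, 0, 1, 0, 2, 0]

Z[0]=15
i=1: fresh scan; Z[1]=0
i=2: fresh scan; Z[2]=0
i=3: fresh scan; Z[3]=0
i=4: fresh scan; Z[4]=0
i=5: fresh scan; Z[5]=0
i=6: fresh scan; Z[6]=0
i=7: fresh scan; Z[7]=0
i=8: fresh scan; Z[8]=2 extend→box=[8,10)
i=9: min(r-i=1, Z[1]=0)=0; Z[9]=0
i=10: fresh scan; Z[10]=0
i=11: fresh scan; Z[11]=1 extend→box=[11,12)
i=12: fresh scan; Z[12]=0
i=13: fresh scan; Z[13]=2 extend→box=[13,15)
i=14: min(r-i=1, Z[1]=0)=0; Z[14]=0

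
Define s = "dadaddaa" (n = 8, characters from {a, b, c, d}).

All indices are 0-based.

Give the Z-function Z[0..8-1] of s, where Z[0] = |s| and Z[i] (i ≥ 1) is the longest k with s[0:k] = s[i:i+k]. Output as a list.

[8, 0, 3, 0, 1, 2, 0, 0]

Z[0]=8
i=1: fresh scan; Z[1]=0
i=2: fresh scan; Z[2]=3 grow→box=[2,5)
i=3: min(r-i=2, Z[1]=0)=0; Z[3]=0
i=4: min(r-i=1, Z[2]=3)=1; Z[4]=1
i=5: fresh scan; Z[5]=2 grow→box=[5,7)
i=6: min(r-i=1, Z[1]=0)=0; Z[6]=0
i=7: fresh scan; Z[7]=0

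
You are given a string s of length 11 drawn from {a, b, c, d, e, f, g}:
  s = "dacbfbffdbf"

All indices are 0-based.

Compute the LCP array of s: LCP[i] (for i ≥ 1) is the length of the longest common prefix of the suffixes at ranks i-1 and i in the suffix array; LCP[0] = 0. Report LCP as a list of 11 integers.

[0, 0, 2, 2, 0, 0, 1, 0, 1, 1, 1]

sorted suffixes:
  #0 SA[0]=1  'acbfbffdbf'
  #1 SA[1]=9  'bf'
  #2 SA[2]=3  'bfbffdbf'
  #3 SA[3]=5  'bffdbf'
  #4 SA[4]=2  'cbfbffdbf'
  #5 SA[5]=0  'dacbfbffdbf'
  #6 SA[6]=8  'dbf'
  #7 SA[7]=10  'f'
  #8 SA[8]=4  'fbffdbf'
  #9 SA[9]=7  'fdbf'
  #10 SA[10]=6  'ffdbf'

SA = [1, 9, 3, 5, 2, 0, 8, 10, 4, 7, 6]
i: (SA[i-1],SA[i]) lcp shared
  1: (1,9) 0 ''
  2: (9,3) 2 'bf'
  3: (3,5) 2 'bf'
  4: (5,2) 0 ''
  5: (2,0) 0 ''
  6: (0,8) 1 'd'
  7: (8,10) 0 ''
  8: (10,4) 1 'f'
  9: (4,7) 1 'f'
  10: (7,6) 1 'f'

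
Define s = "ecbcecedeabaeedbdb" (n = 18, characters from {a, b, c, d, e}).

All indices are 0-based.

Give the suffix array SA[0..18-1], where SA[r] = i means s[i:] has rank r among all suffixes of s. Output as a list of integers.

[9, 11, 17, 10, 2, 15, 1, 3, 5, 16, 14, 7, 8, 0, 4, 13, 6, 12]

rank | idx | suffix
   0 |   9 | abaeedbdb
   1 |  11 | aeedbdb
   2 |  17 | b
   3 |  10 | baeedbdb
   4 |   2 | bcecedeabaeedbdb
   5 |  15 | bdb
   6 |   1 | cbcecedeabaeedbdb
   7 |   3 | cecedeabaeedbdb
   8 |   5 | cedeabaeedbdb
   9 |  16 | db
  10 |  14 | dbdb
  11 |   7 | deabaeedbdb
  12 |   8 | eabaeedbdb
  13 |   0 | ecbcecedeabaeedbdb
  14 |   4 | ecedeabaeedbdb
  15 |  13 | edbdb
  16 |   6 | edeabaeedbdb
  17 |  12 | eedbdb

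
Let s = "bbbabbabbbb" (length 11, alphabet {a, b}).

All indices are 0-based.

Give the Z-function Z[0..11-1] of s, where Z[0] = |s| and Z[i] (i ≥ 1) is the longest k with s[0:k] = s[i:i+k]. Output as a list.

[11, 2, 1, 0, 2, 1, 0, 3, 3, 2, 1]

Z[0]=11
i=1: i≥r, start 0; Z[1]=2 scan→box=[1,3)
i=2: min(r-i=1, Z[1]=2)=1; Z[2]=1
i=3: i≥r, start 0; Z[3]=0
i=4: i≥r, start 0; Z[4]=2 scan→box=[4,6)
i=5: min(r-i=1, Z[1]=2)=1; Z[5]=1
i=6: i≥r, start 0; Z[6]=0
i=7: i≥r, start 0; Z[7]=3 scan→box=[7,10)
i=8: min(r-i=2, Z[1]=2)=2; Z[8]=3 scan→box=[8,11)
i=9: min(r-i=2, Z[1]=2)=2; Z[9]=2
i=10: min(r-i=1, Z[2]=1)=1; Z[10]=1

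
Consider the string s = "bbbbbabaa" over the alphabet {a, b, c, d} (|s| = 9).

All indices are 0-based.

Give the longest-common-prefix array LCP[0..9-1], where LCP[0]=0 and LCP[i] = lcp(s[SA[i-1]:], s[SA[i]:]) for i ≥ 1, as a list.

rank | idx | suffix
   0 |   8 | a
   1 |   7 | aa
   2 |   5 | abaa
   3 |   6 | baa
   4 |   4 | babaa
   5 |   3 | bbabaa
   6 |   2 | bbbabaa
   7 |   1 | bbbbabaa
   8 |   0 | bbbbbabaa

SA = [8, 7, 5, 6, 4, 3, 2, 1, 0]
rank  pair      lcp
   1  s[8:],s[7:]  1  'a'
   2  s[7:],s[5:]  1  'a'
   3  s[5:],s[6:]  0  ''
   4  s[6:],s[4:]  2  'ba'
   5  s[4:],s[3:]  1  'b'
   6  s[3:],s[2:]  2  'bb'
   7  s[2:],s[1:]  3  'bbb'
   8  s[1:],s[0:]  4  'bbbb'

[0, 1, 1, 0, 2, 1, 2, 3, 4]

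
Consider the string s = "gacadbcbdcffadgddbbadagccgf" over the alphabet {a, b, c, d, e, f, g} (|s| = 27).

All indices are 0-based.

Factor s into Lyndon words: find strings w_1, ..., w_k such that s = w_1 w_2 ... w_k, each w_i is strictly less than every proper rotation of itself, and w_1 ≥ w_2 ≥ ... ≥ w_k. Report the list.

["g", "acadbcbdcffadgddbbadagccgf"]

emit factor 1: 'g' (i=0, period=1)
emit factor 2: 'acadbcbdcffadgddbbadagccgf' (i=1, period=26)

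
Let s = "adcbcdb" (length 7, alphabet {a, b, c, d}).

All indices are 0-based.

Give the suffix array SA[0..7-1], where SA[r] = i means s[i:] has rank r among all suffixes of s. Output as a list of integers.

[0, 6, 3, 2, 4, 5, 1]

rank | idx | suffix
   0 |   0 | adcbcdb
   1 |   6 | b
   2 |   3 | bcdb
   3 |   2 | cbcdb
   4 |   4 | cdb
   5 |   5 | db
   6 |   1 | dcbcdb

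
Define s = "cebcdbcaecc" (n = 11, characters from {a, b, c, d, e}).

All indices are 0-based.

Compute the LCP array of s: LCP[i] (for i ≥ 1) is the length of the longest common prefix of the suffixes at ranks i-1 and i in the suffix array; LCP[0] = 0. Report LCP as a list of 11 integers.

[0, 0, 2, 0, 1, 1, 1, 1, 0, 0, 1]

sorted suffixes:
  #0 SA[0]=7  'aecc'
  #1 SA[1]=5  'bcaecc'
  #2 SA[2]=2  'bcdbcaecc'
  #3 SA[3]=10  'c'
  #4 SA[4]=6  'caecc'
  #5 SA[5]=9  'cc'
  #6 SA[6]=3  'cdbcaecc'
  #7 SA[7]=0  'cebcdbcaecc'
  #8 SA[8]=4  'dbcaecc'
  #9 SA[9]=1  'ebcdbcaecc'
  #10 SA[10]=8  'ecc'

SA = [7, 5, 2, 10, 6, 9, 3, 0, 4, 1, 8]
[i] adj suffixes → lcp
  [1] 7/5 → 0 ('')
  [2] 5/2 → 2 ('bc')
  [3] 2/10 → 0 ('')
  [4] 10/6 → 1 ('c')
  [5] 6/9 → 1 ('c')
  [6] 9/3 → 1 ('c')
  [7] 3/0 → 1 ('c')
  [8] 0/4 → 0 ('')
  [9] 4/1 → 0 ('')
  [10] 1/8 → 1 ('e')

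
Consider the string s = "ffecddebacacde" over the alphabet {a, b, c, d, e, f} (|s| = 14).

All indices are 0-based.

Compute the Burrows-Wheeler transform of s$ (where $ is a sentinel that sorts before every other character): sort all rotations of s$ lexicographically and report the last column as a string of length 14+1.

ebceaeaccdddff$

rank  rotation         last
    0  $ffecddebacacde  e
    1  acacde$ffecddeb  b
    2  acde$ffecddebac  c
    3  bacacde$ffecdde  e
    4  cacde$ffecddeba  a
    5  cddebacacde$ffe  e
    6  cde$ffecddebaca  a
    7  ddebacacde$ffec  c
    8  de$ffecddebacac  c
    9  debacacde$ffecd  d
   10  e$ffecddebacacd  d
   11  ebacacde$ffecdd  d
   12  ecddebacacde$ff  f
   13  fecddebacacde$f  f
   14  ffecddebacacde$  $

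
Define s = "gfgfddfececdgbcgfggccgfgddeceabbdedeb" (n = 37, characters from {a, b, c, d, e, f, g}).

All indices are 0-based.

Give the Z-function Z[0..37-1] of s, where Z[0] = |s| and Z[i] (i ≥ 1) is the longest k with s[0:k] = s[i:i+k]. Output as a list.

Z[0]=37
i=1: i≥r, start 0; Z[1]=0
i=2: i≥r, start 0; Z[2]=2 extend→box=[2,4)
i=3: min(r-i=1, Z[1]=0)=0; Z[3]=0
i=4: i≥r, start 0; Z[4]=0
i=5: i≥r, start 0; Z[5]=0
i=6: i≥r, start 0; Z[6]=0
i=7: i≥r, start 0; Z[7]=0
i=8: i≥r, start 0; Z[8]=0
i=9: i≥r, start 0; Z[9]=0
i=10: i≥r, start 0; Z[10]=0
i=11: i≥r, start 0; Z[11]=0
i=12: i≥r, start 0; Z[12]=1 extend→box=[12,13)
i=13: i≥r, start 0; Z[13]=0
i=14: i≥r, start 0; Z[14]=0
i=15: i≥r, start 0; Z[15]=3 extend→box=[15,18)
i=16: min(r-i=2, Z[1]=0)=0; Z[16]=0
i=17: min(r-i=1, Z[2]=2)=1; Z[17]=1
i=18: i≥r, start 0; Z[18]=1 extend→box=[18,19)
i=19: i≥r, start 0; Z[19]=0
i=20: i≥r, start 0; Z[20]=0
i=21: i≥r, start 0; Z[21]=3 extend→box=[21,24)
i=22: min(r-i=2, Z[1]=0)=0; Z[22]=0
i=23: min(r-i=1, Z[2]=2)=1; Z[23]=1
i=24: i≥r, start 0; Z[24]=0
i=25: i≥r, start 0; Z[25]=0
i=26: i≥r, start 0; Z[26]=0
i=27: i≥r, start 0; Z[27]=0
i=28: i≥r, start 0; Z[28]=0
i=29: i≥r, start 0; Z[29]=0
i=30: i≥r, start 0; Z[30]=0
i=31: i≥r, start 0; Z[31]=0
i=32: i≥r, start 0; Z[32]=0
i=33: i≥r, start 0; Z[33]=0
i=34: i≥r, start 0; Z[34]=0
i=35: i≥r, start 0; Z[35]=0
i=36: i≥r, start 0; Z[36]=0

[37, 0, 2, 0, 0, 0, 0, 0, 0, 0, 0, 0, 1, 0, 0, 3, 0, 1, 1, 0, 0, 3, 0, 1, 0, 0, 0, 0, 0, 0, 0, 0, 0, 0, 0, 0, 0]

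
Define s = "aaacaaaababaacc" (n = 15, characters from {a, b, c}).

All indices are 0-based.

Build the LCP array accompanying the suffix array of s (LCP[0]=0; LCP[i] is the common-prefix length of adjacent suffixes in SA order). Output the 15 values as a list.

sorted suffixes:
  #0 SA[0]=4  'aaaababaacc'
  #1 SA[1]=5  'aaababaacc'
  #2 SA[2]=0  'aaacaaaababaacc'
  #3 SA[3]=6  'aababaacc'
  #4 SA[4]=1  'aacaaaababaacc'
  #5 SA[5]=11  'aacc'
  #6 SA[6]=9  'abaacc'
  #7 SA[7]=7  'ababaacc'
  #8 SA[8]=2  'acaaaababaacc'
  #9 SA[9]=12  'acc'
  #10 SA[10]=10  'baacc'
  #11 SA[11]=8  'babaacc'
  #12 SA[12]=14  'c'
  #13 SA[13]=3  'caaaababaacc'
  #14 SA[14]=13  'cc'

SA = [4, 5, 0, 6, 1, 11, 9, 7, 2, 12, 10, 8, 14, 3, 13]
i: (SA[i-1],SA[i]) lcp shared
  1: (4,5) 3 'aaa'
  2: (5,0) 3 'aaa'
  3: (0,6) 2 'aa'
  4: (6,1) 2 'aa'
  5: (1,11) 3 'aac'
  6: (11,9) 1 'a'
  7: (9,7) 3 'aba'
  8: (7,2) 1 'a'
  9: (2,12) 2 'ac'
  10: (12,10) 0 ''
  11: (10,8) 2 'ba'
  12: (8,14) 0 ''
  13: (14,3) 1 'c'
  14: (3,13) 1 'c'

[0, 3, 3, 2, 2, 3, 1, 3, 1, 2, 0, 2, 0, 1, 1]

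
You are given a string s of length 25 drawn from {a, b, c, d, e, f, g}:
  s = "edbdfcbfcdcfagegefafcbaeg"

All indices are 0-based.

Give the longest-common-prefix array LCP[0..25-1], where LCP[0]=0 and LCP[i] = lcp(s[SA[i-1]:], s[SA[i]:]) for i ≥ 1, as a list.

rank→(start, suffix):
  0 → (22, 'aeg')
  1 → (18, 'afcbaeg')
  2 → (12, 'agegefafcbaeg')
  3 → (21, 'baeg')
  4 → (2, 'bdfcbfcdcfagegefafcbaeg')
  5 → (6, 'bfcdcfagegefafcbaeg')
  6 → (20, 'cbaeg')
  7 → (5, 'cbfcdcfagegefafcbaeg')
  8 → (8, 'cdcfagegefafcbaeg')
  9 → (10, 'cfagegefafcbaeg')
  10 → (1, 'dbdfcbfcdcfagegefafcbaeg')
  11 → (9, 'dcfagegefafcbaeg')
  12 → (3, 'dfcbfcdcfagegefafcbaeg')
  13 → (0, 'edbdfcbfcdcfagegefafcbaeg')
  14 → (16, 'efafcbaeg')
  15 → (23, 'eg')
  16 → (14, 'egefafcbaeg')
  17 → (17, 'fafcbaeg')
  18 → (11, 'fagegefafcbaeg')
  19 → (19, 'fcbaeg')
  20 → (4, 'fcbfcdcfagegefafcbaeg')
  21 → (7, 'fcdcfagegefafcbaeg')
  22 → (24, 'g')
  23 → (15, 'gefafcbaeg')
  24 → (13, 'gegefafcbaeg')

SA = [22, 18, 12, 21, 2, 6, 20, 5, 8, 10, 1, 9, 3, 0, 16, 23, 14, 17, 11, 19, 4, 7, 24, 15, 13]
[i] adj suffixes → lcp
  [1] 22/18 → 1 ('a')
  [2] 18/12 → 1 ('a')
  [3] 12/21 → 0 ('')
  [4] 21/2 → 1 ('b')
  [5] 2/6 → 1 ('b')
  [6] 6/20 → 0 ('')
  [7] 20/5 → 2 ('cb')
  [8] 5/8 → 1 ('c')
  [9] 8/10 → 1 ('c')
  [10] 10/1 → 0 ('')
  [11] 1/9 → 1 ('d')
  [12] 9/3 → 1 ('d')
  [13] 3/0 → 0 ('')
  [14] 0/16 → 1 ('e')
  [15] 16/23 → 1 ('e')
  [16] 23/14 → 2 ('eg')
  [17] 14/17 → 0 ('')
  [18] 17/11 → 2 ('fa')
  [19] 11/19 → 1 ('f')
  [20] 19/4 → 3 ('fcb')
  [21] 4/7 → 2 ('fc')
  [22] 7/24 → 0 ('')
  [23] 24/15 → 1 ('g')
  [24] 15/13 → 2 ('ge')

[0, 1, 1, 0, 1, 1, 0, 2, 1, 1, 0, 1, 1, 0, 1, 1, 2, 0, 2, 1, 3, 2, 0, 1, 2]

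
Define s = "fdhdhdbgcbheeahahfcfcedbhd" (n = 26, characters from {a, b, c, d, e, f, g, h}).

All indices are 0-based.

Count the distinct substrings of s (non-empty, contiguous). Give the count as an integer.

rank→(start, suffix):
  0 → (13, 'ahahfcfcedbhd')
  1 → (15, 'ahfcfcedbhd')
  2 → (6, 'bgcbheeahahfcfcedbhd')
  3 → (23, 'bhd')
  4 → (9, 'bheeahahfcfcedbhd')
  5 → (8, 'cbheeahahfcfcedbhd')
  6 → (20, 'cedbhd')
  7 → (18, 'cfcedbhd')
  8 → (25, 'd')
  9 → (5, 'dbgcbheeahahfcfcedbhd')
  10 → (22, 'dbhd')
  11 → (3, 'dhdbgcbheeahahfcfcedbhd')
  12 → (1, 'dhdhdbgcbheeahahfcfcedbhd')
  13 → (12, 'eahahfcfcedbhd')
  14 → (21, 'edbhd')
  15 → (11, 'eeahahfcfcedbhd')
  16 → (19, 'fcedbhd')
  17 → (17, 'fcfcedbhd')
  18 → (0, 'fdhdhdbgcbheeahahfcfcedbhd')
  19 → (7, 'gcbheeahahfcfcedbhd')
  20 → (14, 'hahfcfcedbhd')
  21 → (24, 'hd')
  22 → (4, 'hdbgcbheeahahfcfcedbhd')
  23 → (2, 'hdhdbgcbheeahahfcfcedbhd')
  24 → (10, 'heeahahfcfcedbhd')
  25 → (16, 'hfcfcedbhd')

SA = [13, 15, 6, 23, 9, 8, 20, 18, 25, 5, 22, 3, 1, 12, 21, 11, 19, 17, 0, 7, 14, 24, 4, 2, 10, 16]
i: (SA[i-1],SA[i]) lcp shared
  1: (13,15) 2 'ah'
  2: (15,6) 0 ''
  3: (6,23) 1 'b'
  4: (23,9) 2 'bh'
  5: (9,8) 0 ''
  6: (8,20) 1 'c'
  7: (20,18) 1 'c'
  8: (18,25) 0 ''
  9: (25,5) 1 'd'
  10: (5,22) 2 'db'
  11: (22,3) 1 'd'
  12: (3,1) 3 'dhd'
  13: (1,12) 0 ''
  14: (12,21) 1 'e'
  15: (21,11) 1 'e'
  16: (11,19) 0 ''
  17: (19,17) 2 'fc'
  18: (17,0) 1 'f'
  19: (0,7) 0 ''
  20: (7,14) 0 ''
  21: (14,24) 1 'h'
  22: (24,4) 2 'hd'
  23: (4,2) 2 'hd'
  24: (2,10) 1 'h'
  25: (10,16) 1 'h'

n(n+1)/2 = 26·27/2 = 351
Σ LCP = 0 + 2 + 0 + 1 + 2 + 0 + 1 + 1 + 0 + 1 + 2 + 1 + 3 + 0 + 1 + 1 + 0 + 2 + 1 + 0 + 0 + 1 + 2 + 2 + 1 + 1 = 26
distinct = 351 − 26 = 325

325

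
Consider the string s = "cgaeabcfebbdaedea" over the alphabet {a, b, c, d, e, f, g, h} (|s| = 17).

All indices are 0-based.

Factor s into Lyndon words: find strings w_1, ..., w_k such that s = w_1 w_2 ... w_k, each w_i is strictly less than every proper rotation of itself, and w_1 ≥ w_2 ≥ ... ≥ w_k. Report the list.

["cg", "ae", "abcfebbdaede", "a"]

emit factor 1: 'cg' (i=0, period=2)
emit factor 2: 'ae' (i=2, period=2)
emit factor 3: 'abcfebbdaede' (i=4, period=12)
emit factor 4: 'a' (i=16, period=1)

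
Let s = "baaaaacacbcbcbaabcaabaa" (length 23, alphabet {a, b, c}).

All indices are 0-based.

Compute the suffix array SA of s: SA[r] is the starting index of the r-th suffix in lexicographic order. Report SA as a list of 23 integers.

sorted suffixes:
  #0 SA[0]=22  'a'
  #1 SA[1]=21  'aa'
  #2 SA[2]=1  'aaaaacacbcbcbaabcaabaa'
  #3 SA[3]=2  'aaaacacbcbcbaabcaabaa'
  #4 SA[4]=3  'aaacacbcbcbaabcaabaa'
  #5 SA[5]=18  'aabaa'
  #6 SA[6]=14  'aabcaabaa'
  #7 SA[7]=4  'aacacbcbcbaabcaabaa'
  #8 SA[8]=19  'abaa'
  #9 SA[9]=15  'abcaabaa'
  #10 SA[10]=5  'acacbcbcbaabcaabaa'
  #11 SA[11]=7  'acbcbcbaabcaabaa'
  #12 SA[12]=20  'baa'
  #13 SA[13]=0  'baaaaacacbcbcbaabcaabaa'
  #14 SA[14]=13  'baabcaabaa'
  #15 SA[15]=16  'bcaabaa'
  #16 SA[16]=11  'bcbaabcaabaa'
  #17 SA[17]=9  'bcbcbaabcaabaa'
  #18 SA[18]=17  'caabaa'
  #19 SA[19]=6  'cacbcbcbaabcaabaa'
  #20 SA[20]=12  'cbaabcaabaa'
  #21 SA[21]=10  'cbcbaabcaabaa'
  #22 SA[22]=8  'cbcbcbaabcaabaa'

[22, 21, 1, 2, 3, 18, 14, 4, 19, 15, 5, 7, 20, 0, 13, 16, 11, 9, 17, 6, 12, 10, 8]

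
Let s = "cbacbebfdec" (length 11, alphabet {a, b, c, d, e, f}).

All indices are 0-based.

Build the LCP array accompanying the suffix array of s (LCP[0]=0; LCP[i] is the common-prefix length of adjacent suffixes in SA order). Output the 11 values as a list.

sorted suffixes:
  #0 SA[0]=2  'acbebfdec'
  #1 SA[1]=1  'bacbebfdec'
  #2 SA[2]=4  'bebfdec'
  #3 SA[3]=6  'bfdec'
  #4 SA[4]=10  'c'
  #5 SA[5]=0  'cbacbebfdec'
  #6 SA[6]=3  'cbebfdec'
  #7 SA[7]=8  'dec'
  #8 SA[8]=5  'ebfdec'
  #9 SA[9]=9  'ec'
  #10 SA[10]=7  'fdec'

SA = [2, 1, 4, 6, 10, 0, 3, 8, 5, 9, 7]
rank  pair      lcp
   1  s[2:],s[1:]  0  ''
   2  s[1:],s[4:]  1  'b'
   3  s[4:],s[6:]  1  'b'
   4  s[6:],s[10:]  0  ''
   5  s[10:],s[0:]  1  'c'
   6  s[0:],s[3:]  2  'cb'
   7  s[3:],s[8:]  0  ''
   8  s[8:],s[5:]  0  ''
   9  s[5:],s[9:]  1  'e'
  10  s[9:],s[7:]  0  ''

[0, 0, 1, 1, 0, 1, 2, 0, 0, 1, 0]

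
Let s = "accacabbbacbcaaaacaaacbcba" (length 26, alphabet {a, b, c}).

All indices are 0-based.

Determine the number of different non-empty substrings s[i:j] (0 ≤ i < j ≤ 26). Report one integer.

sorted suffixes:
  #0 SA[0]=25  'a'
  #1 SA[1]=13  'aaaacaaacbcba'
  #2 SA[2]=14  'aaacaaacbcba'
  #3 SA[3]=18  'aaacbcba'
  #4 SA[4]=15  'aacaaacbcba'
  #5 SA[5]=19  'aacbcba'
  #6 SA[6]=5  'abbbacbcaaaacaaacbcba'
  #7 SA[7]=16  'acaaacbcba'
  #8 SA[8]=3  'acabbbacbcaaaacaaacbcba'
  #9 SA[9]=9  'acbcaaaacaaacbcba'
  #10 SA[10]=20  'acbcba'
  #11 SA[11]=0  'accacabbbacbcaaaacaaacbcba'
  #12 SA[12]=24  'ba'
  #13 SA[13]=8  'bacbcaaaacaaacbcba'
  #14 SA[14]=7  'bbacbcaaaacaaacbcba'
  #15 SA[15]=6  'bbbacbcaaaacaaacbcba'
  #16 SA[16]=11  'bcaaaacaaacbcba'
  #17 SA[17]=22  'bcba'
  #18 SA[18]=12  'caaaacaaacbcba'
  #19 SA[19]=17  'caaacbcba'
  #20 SA[20]=4  'cabbbacbcaaaacaaacbcba'
  #21 SA[21]=2  'cacabbbacbcaaaacaaacbcba'
  #22 SA[22]=23  'cba'
  #23 SA[23]=10  'cbcaaaacaaacbcba'
  #24 SA[24]=21  'cbcba'
  #25 SA[25]=1  'ccacabbbacbcaaaacaaacbcba'

SA = [25, 13, 14, 18, 15, 19, 5, 16, 3, 9, 20, 0, 24, 8, 7, 6, 11, 22, 12, 17, 4, 2, 23, 10, 21, 1]
rank  pair      lcp
   1  s[25:],s[13:]  1  'a'
   2  s[13:],s[14:]  3  'aaa'
   3  s[14:],s[18:]  4  'aaac'
   4  s[18:],s[15:]  2  'aa'
   5  s[15:],s[19:]  3  'aac'
   6  s[19:],s[5:]  1  'a'
   7  s[5:],s[16:]  1  'a'
   8  s[16:],s[3:]  3  'aca'
   9  s[3:],s[9:]  2  'ac'
  10  s[9:],s[20:]  4  'acbc'
  11  s[20:],s[0:]  2  'ac'
  12  s[0:],s[24:]  0  ''
  13  s[24:],s[8:]  2  'ba'
  14  s[8:],s[7:]  1  'b'
  15  s[7:],s[6:]  2  'bb'
  16  s[6:],s[11:]  1  'b'
  17  s[11:],s[22:]  2  'bc'
  18  s[22:],s[12:]  0  ''
  19  s[12:],s[17:]  4  'caaa'
  20  s[17:],s[4:]  2  'ca'
  21  s[4:],s[2:]  2  'ca'
  22  s[2:],s[23:]  1  'c'
  23  s[23:],s[10:]  2  'cb'
  24  s[10:],s[21:]  3  'cbc'
  25  s[21:],s[1:]  1  'c'

n(n+1)/2 = 26·27/2 = 351
Σ LCP = 0 + 1 + 3 + 4 + 2 + 3 + 1 + 1 + 3 + 2 + 4 + 2 + 0 + 2 + 1 + 2 + 1 + 2 + 0 + 4 + 2 + 2 + 1 + 2 + 3 + 1 = 49
distinct = 351 − 49 = 302

302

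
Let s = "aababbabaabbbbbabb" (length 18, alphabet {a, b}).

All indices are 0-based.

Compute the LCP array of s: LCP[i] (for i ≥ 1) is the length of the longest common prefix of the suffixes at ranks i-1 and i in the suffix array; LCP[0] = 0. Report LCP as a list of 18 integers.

[0, 3, 1, 3, 2, 3, 3, 0, 1, 2, 3, 4, 1, 2, 4, 2, 3, 4]

rank | idx | suffix
   0 |   0 | aababbabaabbbbbabb
   1 |   8 | aabbbbbabb
   2 |   6 | abaabbbbbabb
   3 |   1 | ababbabaabbbbbabb
   4 |  15 | abb
   5 |   3 | abbabaabbbbbabb
   6 |   9 | abbbbbabb
   7 |  17 | b
   8 |   7 | baabbbbbabb
   9 |   5 | babaabbbbbabb
  10 |  14 | babb
  11 |   2 | babbabaabbbbbabb
  12 |  16 | bb
  13 |   4 | bbabaabbbbbabb
  14 |  13 | bbabb
  15 |  12 | bbbabb
  16 |  11 | bbbbabb
  17 |  10 | bbbbbabb

SA = [0, 8, 6, 1, 15, 3, 9, 17, 7, 5, 14, 2, 16, 4, 13, 12, 11, 10]
i: (SA[i-1],SA[i]) lcp shared
  1: (0,8) 3 'aab'
  2: (8,6) 1 'a'
  3: (6,1) 3 'aba'
  4: (1,15) 2 'ab'
  5: (15,3) 3 'abb'
  6: (3,9) 3 'abb'
  7: (9,17) 0 ''
  8: (17,7) 1 'b'
  9: (7,5) 2 'ba'
  10: (5,14) 3 'bab'
  11: (14,2) 4 'babb'
  12: (2,16) 1 'b'
  13: (16,4) 2 'bb'
  14: (4,13) 4 'bbab'
  15: (13,12) 2 'bb'
  16: (12,11) 3 'bbb'
  17: (11,10) 4 'bbbb'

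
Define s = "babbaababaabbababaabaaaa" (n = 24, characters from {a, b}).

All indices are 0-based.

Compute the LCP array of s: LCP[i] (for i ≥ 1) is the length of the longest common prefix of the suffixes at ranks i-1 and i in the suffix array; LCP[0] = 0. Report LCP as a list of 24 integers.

rank→(start, suffix):
  0 → (23, 'a')
  1 → (22, 'aa')
  2 → (21, 'aaa')
  3 → (20, 'aaaa')
  4 → (17, 'aabaaaa')
  5 → (4, 'aababaabbababaabaaaa')
  6 → (9, 'aabbababaabaaaa')
  7 → (18, 'abaaaa')
  8 → (15, 'abaabaaaa')
  9 → (7, 'abaabbababaabaaaa')
  10 → (13, 'ababaabaaaa')
  11 → (5, 'ababaabbababaabaaaa')
  12 → (1, 'abbaababaabbababaabaaaa')
  13 → (10, 'abbababaabaaaa')
  14 → (19, 'baaaa')
  15 → (16, 'baabaaaa')
  16 → (3, 'baababaabbababaabaaaa')
  17 → (8, 'baabbababaabaaaa')
  18 → (14, 'babaabaaaa')
  19 → (6, 'babaabbababaabaaaa')
  20 → (12, 'bababaabaaaa')
  21 → (0, 'babbaababaabbababaabaaaa')
  22 → (2, 'bbaababaabbababaabaaaa')
  23 → (11, 'bbababaabaaaa')

SA = [23, 22, 21, 20, 17, 4, 9, 18, 15, 7, 13, 5, 1, 10, 19, 16, 3, 8, 14, 6, 12, 0, 2, 11]
rank  pair      lcp
   1  s[23:],s[22:]  1  'a'
   2  s[22:],s[21:]  2  'aa'
   3  s[21:],s[20:]  3  'aaa'
   4  s[20:],s[17:]  2  'aa'
   5  s[17:],s[4:]  4  'aaba'
   6  s[4:],s[9:]  3  'aab'
   7  s[9:],s[18:]  1  'a'
   8  s[18:],s[15:]  4  'abaa'
   9  s[15:],s[7:]  5  'abaab'
  10  s[7:],s[13:]  3  'aba'
  11  s[13:],s[5:]  7  'ababaab'
  12  s[5:],s[1:]  2  'ab'
  13  s[1:],s[10:]  4  'abba'
  14  s[10:],s[19:]  0  ''
  15  s[19:],s[16:]  3  'baa'
  16  s[16:],s[3:]  5  'baaba'
  17  s[3:],s[8:]  4  'baab'
  18  s[8:],s[14:]  2  'ba'
  19  s[14:],s[6:]  6  'babaab'
  20  s[6:],s[12:]  4  'baba'
  21  s[12:],s[0:]  3  'bab'
  22  s[0:],s[2:]  1  'b'
  23  s[2:],s[11:]  3  'bba'

[0, 1, 2, 3, 2, 4, 3, 1, 4, 5, 3, 7, 2, 4, 0, 3, 5, 4, 2, 6, 4, 3, 1, 3]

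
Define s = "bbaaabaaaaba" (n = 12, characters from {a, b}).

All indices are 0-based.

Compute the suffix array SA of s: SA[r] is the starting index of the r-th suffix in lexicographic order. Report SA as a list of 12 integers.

rank | idx | suffix
   0 |  11 | a
   1 |   6 | aaaaba
   2 |   7 | aaaba
   3 |   2 | aaabaaaaba
   4 |   8 | aaba
   5 |   3 | aabaaaaba
   6 |   9 | aba
   7 |   4 | abaaaaba
   8 |  10 | ba
   9 |   5 | baaaaba
  10 |   1 | baaabaaaaba
  11 |   0 | bbaaabaaaaba

[11, 6, 7, 2, 8, 3, 9, 4, 10, 5, 1, 0]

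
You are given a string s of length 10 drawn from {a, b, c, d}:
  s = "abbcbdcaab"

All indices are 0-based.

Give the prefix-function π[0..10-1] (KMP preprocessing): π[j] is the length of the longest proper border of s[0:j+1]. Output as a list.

π[0] = 0
j=1 s[j]='b': π[1]=0 (border '')
j=2 s[j]='b': π[2]=0 (border '')
j=3 s[j]='c': π[3]=0 (border '')
j=4 s[j]='b': π[4]=0 (border '')
j=5 s[j]='d': π[5]=0 (border '')
j=6 s[j]='c': π[6]=0 (border '')
j=7 s[j]='a': π[7]=1 (border 'a')
j=8 s[j]='a': k: 1→0; π[8]=1 (border 'a')
j=9 s[j]='b': π[9]=2 (border 'ab')

[0, 0, 0, 0, 0, 0, 0, 1, 1, 2]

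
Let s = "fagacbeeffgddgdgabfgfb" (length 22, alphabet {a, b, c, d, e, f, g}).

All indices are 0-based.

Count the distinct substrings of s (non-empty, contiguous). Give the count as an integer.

rank→(start, suffix):
  0 → (16, 'abfgfb')
  1 → (3, 'acbeeffgddgdgabfgfb')
  2 → (1, 'agacbeeffgddgdgabfgfb')
  3 → (21, 'b')
  4 → (5, 'beeffgddgdgabfgfb')
  5 → (17, 'bfgfb')
  6 → (4, 'cbeeffgddgdgabfgfb')
  7 → (11, 'ddgdgabfgfb')
  8 → (14, 'dgabfgfb')
  9 → (12, 'dgdgabfgfb')
  10 → (6, 'eeffgddgdgabfgfb')
  11 → (7, 'effgddgdgabfgfb')
  12 → (0, 'fagacbeeffgddgdgabfgfb')
  13 → (20, 'fb')
  14 → (8, 'ffgddgdgabfgfb')
  15 → (9, 'fgddgdgabfgfb')
  16 → (18, 'fgfb')
  17 → (15, 'gabfgfb')
  18 → (2, 'gacbeeffgddgdgabfgfb')
  19 → (10, 'gddgdgabfgfb')
  20 → (13, 'gdgabfgfb')
  21 → (19, 'gfb')

SA = [16, 3, 1, 21, 5, 17, 4, 11, 14, 12, 6, 7, 0, 20, 8, 9, 18, 15, 2, 10, 13, 19]
[i] adj suffixes → lcp
  [1] 16/3 → 1 ('a')
  [2] 3/1 → 1 ('a')
  [3] 1/21 → 0 ('')
  [4] 21/5 → 1 ('b')
  [5] 5/17 → 1 ('b')
  [6] 17/4 → 0 ('')
  [7] 4/11 → 0 ('')
  [8] 11/14 → 1 ('d')
  [9] 14/12 → 2 ('dg')
  [10] 12/6 → 0 ('')
  [11] 6/7 → 1 ('e')
  [12] 7/0 → 0 ('')
  [13] 0/20 → 1 ('f')
  [14] 20/8 → 1 ('f')
  [15] 8/9 → 1 ('f')
  [16] 9/18 → 2 ('fg')
  [17] 18/15 → 0 ('')
  [18] 15/2 → 2 ('ga')
  [19] 2/10 → 1 ('g')
  [20] 10/13 → 2 ('gd')
  [21] 13/19 → 1 ('g')

n(n+1)/2 = 22·23/2 = 253
Σ LCP = 0 + 1 + 1 + 0 + 1 + 1 + 0 + 0 + 1 + 2 + 0 + 1 + 0 + 1 + 1 + 1 + 2 + 0 + 2 + 1 + 2 + 1 = 19
distinct = 253 − 19 = 234

234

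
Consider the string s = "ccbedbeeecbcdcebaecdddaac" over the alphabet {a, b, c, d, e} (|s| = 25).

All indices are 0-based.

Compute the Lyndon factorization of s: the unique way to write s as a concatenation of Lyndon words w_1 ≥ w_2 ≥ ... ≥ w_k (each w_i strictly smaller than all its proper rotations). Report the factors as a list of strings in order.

["c", "c", "bedbeeec", "bcdce", "b", "aecddd", "aac"]

emit factor 1: 'c' (i=0, period=1)
emit factor 2: 'c' (i=1, period=1)
emit factor 3: 'bedbeeec' (i=2, period=8)
emit factor 4: 'bcdce' (i=10, period=5)
emit factor 5: 'b' (i=15, period=1)
emit factor 6: 'aecddd' (i=16, period=6)
emit factor 7: 'aac' (i=22, period=3)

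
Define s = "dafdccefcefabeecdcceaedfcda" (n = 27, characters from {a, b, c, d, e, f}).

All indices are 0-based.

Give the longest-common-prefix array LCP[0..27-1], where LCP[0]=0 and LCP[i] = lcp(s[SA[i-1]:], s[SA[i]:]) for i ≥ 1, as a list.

[0, 1, 1, 1, 0, 0, 3, 1, 2, 1, 2, 3, 0, 2, 1, 4, 1, 0, 1, 1, 1, 1, 2, 0, 1, 2, 1]

sorted suffixes:
  #0 SA[0]=26  'a'
  #1 SA[1]=11  'abeecdcceaedfcda'
  #2 SA[2]=20  'aedfcda'
  #3 SA[3]=1  'afdccefcefabeecdcceaedfcda'
  #4 SA[4]=12  'beecdcceaedfcda'
  #5 SA[5]=17  'cceaedfcda'
  #6 SA[6]=4  'ccefcefabeecdcceaedfcda'
  #7 SA[7]=24  'cda'
  #8 SA[8]=15  'cdcceaedfcda'
  #9 SA[9]=18  'ceaedfcda'
  #10 SA[10]=8  'cefabeecdcceaedfcda'
  #11 SA[11]=5  'cefcefabeecdcceaedfcda'
  #12 SA[12]=25  'da'
  #13 SA[13]=0  'dafdccefcefabeecdcceaedfcda'
  #14 SA[14]=16  'dcceaedfcda'
  #15 SA[15]=3  'dccefcefabeecdcceaedfcda'
  #16 SA[16]=22  'dfcda'
  #17 SA[17]=19  'eaedfcda'
  #18 SA[18]=14  'ecdcceaedfcda'
  #19 SA[19]=21  'edfcda'
  #20 SA[20]=13  'eecdcceaedfcda'
  #21 SA[21]=9  'efabeecdcceaedfcda'
  #22 SA[22]=6  'efcefabeecdcceaedfcda'
  #23 SA[23]=10  'fabeecdcceaedfcda'
  #24 SA[24]=23  'fcda'
  #25 SA[25]=7  'fcefabeecdcceaedfcda'
  #26 SA[26]=2  'fdccefcefabeecdcceaedfcda'

SA = [26, 11, 20, 1, 12, 17, 4, 24, 15, 18, 8, 5, 25, 0, 16, 3, 22, 19, 14, 21, 13, 9, 6, 10, 23, 7, 2]
i: (SA[i-1],SA[i]) lcp shared
  1: (26,11) 1 'a'
  2: (11,20) 1 'a'
  3: (20,1) 1 'a'
  4: (1,12) 0 ''
  5: (12,17) 0 ''
  6: (17,4) 3 'cce'
  7: (4,24) 1 'c'
  8: (24,15) 2 'cd'
  9: (15,18) 1 'c'
  10: (18,8) 2 'ce'
  11: (8,5) 3 'cef'
  12: (5,25) 0 ''
  13: (25,0) 2 'da'
  14: (0,16) 1 'd'
  15: (16,3) 4 'dcce'
  16: (3,22) 1 'd'
  17: (22,19) 0 ''
  18: (19,14) 1 'e'
  19: (14,21) 1 'e'
  20: (21,13) 1 'e'
  21: (13,9) 1 'e'
  22: (9,6) 2 'ef'
  23: (6,10) 0 ''
  24: (10,23) 1 'f'
  25: (23,7) 2 'fc'
  26: (7,2) 1 'f'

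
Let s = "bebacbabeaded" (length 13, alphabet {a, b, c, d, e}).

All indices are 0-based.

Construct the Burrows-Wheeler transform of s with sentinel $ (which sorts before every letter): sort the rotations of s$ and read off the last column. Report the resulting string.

dbbecea$aeabbd

rank  rotation        last
    0  $bebacbabeaded  d
    1  abeaded$bebacb  b
    2  acbabeaded$beb  b
    3  aded$bebacbabe  e
    4  babeaded$bebac  c
    5  bacbabeaded$be  e
    6  beaded$bebacba  a
    7  bebacbabeaded$  $
    8  cbabeaded$beba  a
    9  d$bebacbabeade  e
   10  ded$bebacbabea  a
   11  eaded$bebacbab  b
   12  ebacbabeaded$b  b
   13  ed$bebacbabead  d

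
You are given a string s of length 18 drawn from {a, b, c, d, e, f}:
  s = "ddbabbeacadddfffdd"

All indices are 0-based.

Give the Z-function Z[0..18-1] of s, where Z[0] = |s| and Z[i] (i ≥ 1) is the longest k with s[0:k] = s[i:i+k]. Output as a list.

[18, 1, 0, 0, 0, 0, 0, 0, 0, 0, 2, 2, 1, 0, 0, 0, 2, 1]

Z[0]=18
i=1: outside box; Z[1]=1 extend→box=[1,2)
i=2: outside box; Z[2]=0
i=3: outside box; Z[3]=0
i=4: outside box; Z[4]=0
i=5: outside box; Z[5]=0
i=6: outside box; Z[6]=0
i=7: outside box; Z[7]=0
i=8: outside box; Z[8]=0
i=9: outside box; Z[9]=0
i=10: outside box; Z[10]=2 extend→box=[10,12)
i=11: min(r-i=1, Z[1]=1)=1; Z[11]=2 extend→box=[11,13)
i=12: min(r-i=1, Z[1]=1)=1; Z[12]=1
i=13: outside box; Z[13]=0
i=14: outside box; Z[14]=0
i=15: outside box; Z[15]=0
i=16: outside box; Z[16]=2 extend→box=[16,18)
i=17: min(r-i=1, Z[1]=1)=1; Z[17]=1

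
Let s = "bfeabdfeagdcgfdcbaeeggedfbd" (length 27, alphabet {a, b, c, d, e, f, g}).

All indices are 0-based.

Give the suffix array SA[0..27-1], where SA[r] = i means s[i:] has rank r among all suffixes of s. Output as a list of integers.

[3, 17, 8, 16, 25, 4, 0, 15, 11, 26, 14, 10, 23, 5, 2, 7, 22, 18, 19, 24, 13, 1, 6, 9, 21, 12, 20]

rank→(start, suffix):
  0 → (3, 'abdfeagdcgfdcbaeeggedfbd')
  1 → (17, 'aeeggedfbd')
  2 → (8, 'agdcgfdcbaeeggedfbd')
  3 → (16, 'baeeggedfbd')
  4 → (25, 'bd')
  5 → (4, 'bdfeagdcgfdcbaeeggedfbd')
  6 → (0, 'bfeabdfeagdcgfdcbaeeggedfbd')
  7 → (15, 'cbaeeggedfbd')
  8 → (11, 'cgfdcbaeeggedfbd')
  9 → (26, 'd')
  10 → (14, 'dcbaeeggedfbd')
  11 → (10, 'dcgfdcbaeeggedfbd')
  12 → (23, 'dfbd')
  13 → (5, 'dfeagdcgfdcbaeeggedfbd')
  14 → (2, 'eabdfeagdcgfdcbaeeggedfbd')
  15 → (7, 'eagdcgfdcbaeeggedfbd')
  16 → (22, 'edfbd')
  17 → (18, 'eeggedfbd')
  18 → (19, 'eggedfbd')
  19 → (24, 'fbd')
  20 → (13, 'fdcbaeeggedfbd')
  21 → (1, 'feabdfeagdcgfdcbaeeggedfbd')
  22 → (6, 'feagdcgfdcbaeeggedfbd')
  23 → (9, 'gdcgfdcbaeeggedfbd')
  24 → (21, 'gedfbd')
  25 → (12, 'gfdcbaeeggedfbd')
  26 → (20, 'ggedfbd')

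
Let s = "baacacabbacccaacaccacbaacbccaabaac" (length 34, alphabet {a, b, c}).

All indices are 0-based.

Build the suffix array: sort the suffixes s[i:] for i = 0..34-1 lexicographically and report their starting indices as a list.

[28, 31, 1, 13, 22, 29, 6, 32, 4, 2, 14, 19, 23, 16, 9, 30, 0, 21, 8, 7, 25, 33, 27, 12, 5, 3, 18, 15, 20, 24, 26, 11, 17, 10]

sorted suffixes:
  #0 SA[0]=28  'aabaac'
  #1 SA[1]=31  'aac'
  #2 SA[2]=1  'aacacabbacccaacaccacbaacbccaabaac'
  #3 SA[3]=13  'aacaccacbaacbccaabaac'
  #4 SA[4]=22  'aacbccaabaac'
  #5 SA[5]=29  'abaac'
  #6 SA[6]=6  'abbacccaacaccacbaacbccaabaac'
  #7 SA[7]=32  'ac'
  #8 SA[8]=4  'acabbacccaacaccacbaacbccaabaac'
  #9 SA[9]=2  'acacabbacccaacaccacbaacbccaabaac'
  #10 SA[10]=14  'acaccacbaacbccaabaac'
  #11 SA[11]=19  'acbaacbccaabaac'
  #12 SA[12]=23  'acbccaabaac'
  #13 SA[13]=16  'accacbaacbccaabaac'
  #14 SA[14]=9  'acccaacaccacbaacbccaabaac'
  #15 SA[15]=30  'baac'
  #16 SA[16]=0  'baacacabbacccaacaccacbaacbccaabaac'
  #17 SA[17]=21  'baacbccaabaac'
  #18 SA[18]=8  'bacccaacaccacbaacbccaabaac'
  #19 SA[19]=7  'bbacccaacaccacbaacbccaabaac'
  #20 SA[20]=25  'bccaabaac'
  #21 SA[21]=33  'c'
  #22 SA[22]=27  'caabaac'
  #23 SA[23]=12  'caacaccacbaacbccaabaac'
  #24 SA[24]=5  'cabbacccaacaccacbaacbccaabaac'
  #25 SA[25]=3  'cacabbacccaacaccacbaacbccaabaac'
  #26 SA[26]=18  'cacbaacbccaabaac'
  #27 SA[27]=15  'caccacbaacbccaabaac'
  #28 SA[28]=20  'cbaacbccaabaac'
  #29 SA[29]=24  'cbccaabaac'
  #30 SA[30]=26  'ccaabaac'
  #31 SA[31]=11  'ccaacaccacbaacbccaabaac'
  #32 SA[32]=17  'ccacbaacbccaabaac'
  #33 SA[33]=10  'cccaacaccacbaacbccaabaac'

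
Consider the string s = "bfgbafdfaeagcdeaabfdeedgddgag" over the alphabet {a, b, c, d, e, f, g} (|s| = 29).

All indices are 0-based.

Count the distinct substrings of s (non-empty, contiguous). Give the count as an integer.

rank→(start, suffix):
  0 → (15, 'aabfdeedgddgag')
  1 → (16, 'abfdeedgddgag')
  2 → (8, 'aeagcdeaabfdeedgddgag')
  3 → (4, 'afdfaeagcdeaabfdeedgddgag')
  4 → (27, 'ag')
  5 → (10, 'agcdeaabfdeedgddgag')
  6 → (3, 'bafdfaeagcdeaabfdeedgddgag')
  7 → (17, 'bfdeedgddgag')
  8 → (0, 'bfgbafdfaeagcdeaabfdeedgddgag')
  9 → (12, 'cdeaabfdeedgddgag')
  10 → (24, 'ddgag')
  11 → (13, 'deaabfdeedgddgag')
  12 → (19, 'deedgddgag')
  13 → (6, 'dfaeagcdeaabfdeedgddgag')
  14 → (25, 'dgag')
  15 → (22, 'dgddgag')
  16 → (14, 'eaabfdeedgddgag')
  17 → (9, 'eagcdeaabfdeedgddgag')
  18 → (21, 'edgddgag')
  19 → (20, 'eedgddgag')
  20 → (7, 'faeagcdeaabfdeedgddgag')
  21 → (18, 'fdeedgddgag')
  22 → (5, 'fdfaeagcdeaabfdeedgddgag')
  23 → (1, 'fgbafdfaeagcdeaabfdeedgddgag')
  24 → (28, 'g')
  25 → (26, 'gag')
  26 → (2, 'gbafdfaeagcdeaabfdeedgddgag')
  27 → (11, 'gcdeaabfdeedgddgag')
  28 → (23, 'gddgag')

SA = [15, 16, 8, 4, 27, 10, 3, 17, 0, 12, 24, 13, 19, 6, 25, 22, 14, 9, 21, 20, 7, 18, 5, 1, 28, 26, 2, 11, 23]
[i] adj suffixes → lcp
  [1] 15/16 → 1 ('a')
  [2] 16/8 → 1 ('a')
  [3] 8/4 → 1 ('a')
  [4] 4/27 → 1 ('a')
  [5] 27/10 → 2 ('ag')
  [6] 10/3 → 0 ('')
  [7] 3/17 → 1 ('b')
  [8] 17/0 → 2 ('bf')
  [9] 0/12 → 0 ('')
  [10] 12/24 → 0 ('')
  [11] 24/13 → 1 ('d')
  [12] 13/19 → 2 ('de')
  [13] 19/6 → 1 ('d')
  [14] 6/25 → 1 ('d')
  [15] 25/22 → 2 ('dg')
  [16] 22/14 → 0 ('')
  [17] 14/9 → 2 ('ea')
  [18] 9/21 → 1 ('e')
  [19] 21/20 → 1 ('e')
  [20] 20/7 → 0 ('')
  [21] 7/18 → 1 ('f')
  [22] 18/5 → 2 ('fd')
  [23] 5/1 → 1 ('f')
  [24] 1/28 → 0 ('')
  [25] 28/26 → 1 ('g')
  [26] 26/2 → 1 ('g')
  [27] 2/11 → 1 ('g')
  [28] 11/23 → 1 ('g')

n(n+1)/2 = 29·30/2 = 435
Σ LCP = 0 + 1 + 1 + 1 + 1 + 2 + 0 + 1 + 2 + 0 + 0 + 1 + 2 + 1 + 1 + 2 + 0 + 2 + 1 + 1 + 0 + 1 + 2 + 1 + 0 + 1 + 1 + 1 + 1 = 28
distinct = 435 − 28 = 407

407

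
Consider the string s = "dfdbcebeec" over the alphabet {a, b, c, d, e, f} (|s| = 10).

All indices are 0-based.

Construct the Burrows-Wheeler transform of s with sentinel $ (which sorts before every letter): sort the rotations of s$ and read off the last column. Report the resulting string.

cdeebf$cebd

rank  rotation     last
    0  $dfdbcebeec  c
    1  bcebeec$dfd  d
    2  beec$dfdbce  e
    3  c$dfdbcebee  e
    4  cebeec$dfdb  b
    5  dbcebeec$df  f
    6  dfdbcebeec$  $
    7  ebeec$dfdbc  c
    8  ec$dfdbcebe  e
    9  eec$dfdbceb  b
   10  fdbcebeec$d  d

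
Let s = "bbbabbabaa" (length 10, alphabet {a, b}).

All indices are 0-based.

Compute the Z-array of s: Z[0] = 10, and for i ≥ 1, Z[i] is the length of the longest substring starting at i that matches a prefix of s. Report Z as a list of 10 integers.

[10, 2, 1, 0, 2, 1, 0, 1, 0, 0]

Z[0]=10
i=1: fresh scan; Z[1]=2 extend→box=[1,3)
i=2: min(r-i=1, Z[1]=2)=1; Z[2]=1
i=3: fresh scan; Z[3]=0
i=4: fresh scan; Z[4]=2 extend→box=[4,6)
i=5: min(r-i=1, Z[1]=2)=1; Z[5]=1
i=6: fresh scan; Z[6]=0
i=7: fresh scan; Z[7]=1 extend→box=[7,8)
i=8: fresh scan; Z[8]=0
i=9: fresh scan; Z[9]=0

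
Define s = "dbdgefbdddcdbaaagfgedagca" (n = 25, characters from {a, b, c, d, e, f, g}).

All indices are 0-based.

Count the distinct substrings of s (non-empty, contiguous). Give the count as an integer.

301

rank | idx | suffix
   0 |  24 | a
   1 |  13 | aaagfgedagca
   2 |  14 | aagfgedagca
   3 |  21 | agca
   4 |  15 | agfgedagca
   5 |  12 | baaagfgedagca
   6 |   6 | bdddcdbaaagfgedagca
   7 |   1 | bdgefbdddcdbaaagfgedagca
   8 |  23 | ca
   9 |  10 | cdbaaagfgedagca
  10 |  20 | dagca
  11 |  11 | dbaaagfgedagca
  12 |   0 | dbdgefbdddcdbaaagfgedagca
  13 |   9 | dcdbaaagfgedagca
  14 |   8 | ddcdbaaagfgedagca
  15 |   7 | dddcdbaaagfgedagca
  16 |   2 | dgefbdddcdbaaagfgedagca
  17 |  19 | edagca
  18 |   4 | efbdddcdbaaagfgedagca
  19 |   5 | fbdddcdbaaagfgedagca
  20 |  17 | fgedagca
  21 |  22 | gca
  22 |  18 | gedagca
  23 |   3 | gefbdddcdbaaagfgedagca
  24 |  16 | gfgedagca

SA = [24, 13, 14, 21, 15, 12, 6, 1, 23, 10, 20, 11, 0, 9, 8, 7, 2, 19, 4, 5, 17, 22, 18, 3, 16]
[i] adj suffixes → lcp
  [1] 24/13 → 1 ('a')
  [2] 13/14 → 2 ('aa')
  [3] 14/21 → 1 ('a')
  [4] 21/15 → 2 ('ag')
  [5] 15/12 → 0 ('')
  [6] 12/6 → 1 ('b')
  [7] 6/1 → 2 ('bd')
  [8] 1/23 → 0 ('')
  [9] 23/10 → 1 ('c')
  [10] 10/20 → 0 ('')
  [11] 20/11 → 1 ('d')
  [12] 11/0 → 2 ('db')
  [13] 0/9 → 1 ('d')
  [14] 9/8 → 1 ('d')
  [15] 8/7 → 2 ('dd')
  [16] 7/2 → 1 ('d')
  [17] 2/19 → 0 ('')
  [18] 19/4 → 1 ('e')
  [19] 4/5 → 0 ('')
  [20] 5/17 → 1 ('f')
  [21] 17/22 → 0 ('')
  [22] 22/18 → 1 ('g')
  [23] 18/3 → 2 ('ge')
  [24] 3/16 → 1 ('g')

n(n+1)/2 = 25·26/2 = 325
Σ LCP = 0 + 1 + 2 + 1 + 2 + 0 + 1 + 2 + 0 + 1 + 0 + 1 + 2 + 1 + 1 + 2 + 1 + 0 + 1 + 0 + 1 + 0 + 1 + 2 + 1 = 24
distinct = 325 − 24 = 301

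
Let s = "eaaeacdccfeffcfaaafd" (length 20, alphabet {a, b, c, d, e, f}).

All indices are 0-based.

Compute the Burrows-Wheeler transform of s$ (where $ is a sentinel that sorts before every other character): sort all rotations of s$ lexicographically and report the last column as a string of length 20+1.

dfeaeaadafcfc$afcface

rank  rotation               last
    0  $eaaeacdccfeffcfaaafd  d
    1  aaafd$eaaeacdccfeffcf  f
    2  aaeacdccfeffcfaaafd$e  e
    3  aafd$eaaeacdccfeffcfa  a
    4  acdccfeffcfaaafd$eaae  e
    5  aeacdccfeffcfaaafd$ea  a
    6  afd$eaaeacdccfeffcfaa  a
    7  ccfeffcfaaafd$eaaeacd  d
    8  cdccfeffcfaaafd$eaaea  a
    9  cfaaafd$eaaeacdccfeff  f
   10  cfeffcfaaafd$eaaeacdc  c
   11  d$eaaeacdccfeffcfaaaf  f
   12  dccfeffcfaaafd$eaaeac  c
   13  eaaeacdccfeffcfaaafd$  $
   14  eacdccfeffcfaaafd$eaa  a
   15  effcfaaafd$eaaeacdccf  f
   16  faaafd$eaaeacdccfeffc  c
   17  fcfaaafd$eaaeacdccfef  f
   18  fd$eaaeacdccfeffcfaaa  a
   19  feffcfaaafd$eaaeacdcc  c
   20  ffcfaaafd$eaaeacdccfe  e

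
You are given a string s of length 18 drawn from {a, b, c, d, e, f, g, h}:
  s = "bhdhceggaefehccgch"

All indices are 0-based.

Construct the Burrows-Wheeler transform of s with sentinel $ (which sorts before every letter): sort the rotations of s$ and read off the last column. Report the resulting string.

hg$hhcghacfegcecedb

rank  rotation             last
    0  $bhdhceggaefehccgch  h
    1  aefehccgch$bhdhcegg  g
    2  bhdhceggaefehccgch$  $
    3  ccgch$bhdhceggaefeh  h
    4  ceggaefehccgch$bhdh  h
    5  cgch$bhdhceggaefehc  c
    6  ch$bhdhceggaefehccg  g
    7  dhceggaefehccgch$bh  h
    8  efehccgch$bhdhcegga  a
    9  eggaefehccgch$bhdhc  c
   10  ehccgch$bhdhceggaef  f
   11  fehccgch$bhdhceggae  e
   12  gaefehccgch$bhdhceg  g
   13  gch$bhdhceggaefehcc  c
   14  ggaefehccgch$bhdhce  e
   15  h$bhdhceggaefehccgc  c
   16  hccgch$bhdhceggaefe  e
   17  hceggaefehccgch$bhd  d
   18  hdhceggaefehccgch$b  b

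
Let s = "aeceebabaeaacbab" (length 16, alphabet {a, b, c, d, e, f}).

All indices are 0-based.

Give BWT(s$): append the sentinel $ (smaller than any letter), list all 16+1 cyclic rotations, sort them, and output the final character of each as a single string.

bebbab$aceaaeaeac

rank  rotation           last
    0  $aeceebabaeaacbab  b
    1  aacbab$aeceebabae  e
    2  ab$aeceebabaeaacb  b
    3  abaeaacbab$aeceeb  b
    4  acbab$aeceebabaea  a
    5  aeaacbab$aeceebab  b
    6  aeceebabaeaacbab$  $
    7  b$aeceebabaeaacba  a
    8  bab$aeceebabaeaac  c
    9  babaeaacbab$aecee  e
   10  baeaacbab$aeceeba  a
   11  cbab$aeceebabaeaa  a
   12  ceebabaeaacbab$ae  e
   13  eaacbab$aeceebaba  a
   14  ebabaeaacbab$aece  e
   15  eceebabaeaacbab$a  a
   16  eebabaeaacbab$aec  c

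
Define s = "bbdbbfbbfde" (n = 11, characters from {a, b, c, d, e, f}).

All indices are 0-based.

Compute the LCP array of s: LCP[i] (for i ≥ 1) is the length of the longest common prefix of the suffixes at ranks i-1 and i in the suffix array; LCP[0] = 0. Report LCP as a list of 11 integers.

[0, 2, 3, 1, 1, 2, 0, 1, 0, 0, 1]

rank | idx | suffix
   0 |   0 | bbdbbfbbfde
   1 |   3 | bbfbbfde
   2 |   6 | bbfde
   3 |   1 | bdbbfbbfde
   4 |   4 | bfbbfde
   5 |   7 | bfde
   6 |   2 | dbbfbbfde
   7 |   9 | de
   8 |  10 | e
   9 |   5 | fbbfde
  10 |   8 | fde

SA = [0, 3, 6, 1, 4, 7, 2, 9, 10, 5, 8]
[i] adj suffixes → lcp
  [1] 0/3 → 2 ('bb')
  [2] 3/6 → 3 ('bbf')
  [3] 6/1 → 1 ('b')
  [4] 1/4 → 1 ('b')
  [5] 4/7 → 2 ('bf')
  [6] 7/2 → 0 ('')
  [7] 2/9 → 1 ('d')
  [8] 9/10 → 0 ('')
  [9] 10/5 → 0 ('')
  [10] 5/8 → 1 ('f')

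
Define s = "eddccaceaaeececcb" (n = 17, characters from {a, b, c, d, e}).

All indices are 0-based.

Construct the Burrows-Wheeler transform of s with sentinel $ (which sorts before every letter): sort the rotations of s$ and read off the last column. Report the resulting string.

rank  rotation            last
    0  $eddccaceaaeececcb  b
    1  aaeececcb$eddccace  e
    2  aceaaeececcb$eddcc  c
    3  aeececcb$eddccacea  a
    4  b$eddccaceaaeececc  c
    5  caceaaeececcb$eddc  c
    6  cb$eddccaceaaeecec  c
    7  ccaceaaeececcb$edd  d
    8  ccb$eddccaceaaeece  e
    9  ceaaeececcb$eddcca  a
   10  ceccb$eddccaceaaee  e
   11  dccaceaaeececcb$ed  d
   12  ddccaceaaeececcb$e  e
   13  eaaeececcb$eddccac  c
   14  eccb$eddccaceaaeec  c
   15  ececcb$eddccaceaae  e
   16  eddccaceaaeececcb$  $
   17  eececcb$eddccaceaa  a

becacccdeaedecce$a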